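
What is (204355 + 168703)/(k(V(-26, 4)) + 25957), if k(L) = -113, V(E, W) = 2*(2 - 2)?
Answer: 26647/1846 ≈ 14.435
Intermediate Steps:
V(E, W) = 0 (V(E, W) = 2*0 = 0)
(204355 + 168703)/(k(V(-26, 4)) + 25957) = (204355 + 168703)/(-113 + 25957) = 373058/25844 = 373058*(1/25844) = 26647/1846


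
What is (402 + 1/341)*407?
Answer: 5072071/31 ≈ 1.6362e+5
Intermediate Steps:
(402 + 1/341)*407 = (137083/341)*407 = 5072071/31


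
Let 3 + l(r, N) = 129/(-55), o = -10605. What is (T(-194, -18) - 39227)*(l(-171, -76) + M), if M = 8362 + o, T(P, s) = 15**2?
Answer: 4822948318/55 ≈ 8.7690e+7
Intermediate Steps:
T(P, s) = 225
l(r, N) = -294/55 (l(r, N) = -3 + 129/(-55) = -3 + 129*(-1/55) = -3 - 129/55 = -294/55)
M = -2243 (M = 8362 - 10605 = -2243)
(T(-194, -18) - 39227)*(l(-171, -76) + M) = (225 - 39227)*(-294/55 - 2243) = -39002*(-123659/55) = 4822948318/55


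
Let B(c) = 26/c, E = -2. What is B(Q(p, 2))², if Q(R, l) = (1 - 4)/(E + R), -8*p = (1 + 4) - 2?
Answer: 61009/144 ≈ 423.67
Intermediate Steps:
p = -3/8 (p = -((1 + 4) - 2)/8 = -(5 - 2)/8 = -⅛*3 = -3/8 ≈ -0.37500)
Q(R, l) = -3/(-2 + R) (Q(R, l) = (1 - 4)/(-2 + R) = -3/(-2 + R))
B(Q(p, 2))² = (26/((-3/(-2 - 3/8))))² = (26/((-3/(-19/8))))² = (26/((-3*(-8/19))))² = (26/(24/19))² = (26*(19/24))² = (247/12)² = 61009/144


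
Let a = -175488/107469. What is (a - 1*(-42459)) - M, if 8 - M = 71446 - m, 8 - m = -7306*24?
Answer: -2201560961/35823 ≈ -61457.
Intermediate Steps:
m = 175352 (m = 8 - (-7306)*24 = 8 - 1*(-175344) = 8 + 175344 = 175352)
a = -58496/35823 (a = -175488*1/107469 = -58496/35823 ≈ -1.6329)
M = 103914 (M = 8 - (71446 - 1*175352) = 8 - (71446 - 175352) = 8 - 1*(-103906) = 8 + 103906 = 103914)
(a - 1*(-42459)) - M = (-58496/35823 - 1*(-42459)) - 1*103914 = (-58496/35823 + 42459) - 103914 = 1520950261/35823 - 103914 = -2201560961/35823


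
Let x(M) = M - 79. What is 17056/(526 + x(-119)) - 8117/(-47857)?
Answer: 2496681/47857 ≈ 52.170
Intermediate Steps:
x(M) = -79 + M
17056/(526 + x(-119)) - 8117/(-47857) = 17056/(526 + (-79 - 119)) - 8117/(-47857) = 17056/(526 - 198) - 8117*(-1/47857) = 17056/328 + 8117/47857 = 17056*(1/328) + 8117/47857 = 52 + 8117/47857 = 2496681/47857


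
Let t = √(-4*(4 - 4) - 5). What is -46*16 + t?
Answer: -736 + I*√5 ≈ -736.0 + 2.2361*I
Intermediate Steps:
t = I*√5 (t = √(-4*0 - 5) = √(0 - 5) = √(-5) = I*√5 ≈ 2.2361*I)
-46*16 + t = -46*16 + I*√5 = -736 + I*√5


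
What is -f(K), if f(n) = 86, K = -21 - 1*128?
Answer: -86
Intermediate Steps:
K = -149 (K = -21 - 128 = -149)
-f(K) = -1*86 = -86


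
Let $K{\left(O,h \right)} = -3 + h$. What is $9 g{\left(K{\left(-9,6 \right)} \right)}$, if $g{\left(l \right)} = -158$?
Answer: $-1422$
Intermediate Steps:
$9 g{\left(K{\left(-9,6 \right)} \right)} = 9 \left(-158\right) = -1422$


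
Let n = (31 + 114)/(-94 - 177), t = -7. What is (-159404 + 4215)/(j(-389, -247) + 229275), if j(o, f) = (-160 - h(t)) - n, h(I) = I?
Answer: -42056219/62092207 ≈ -0.67732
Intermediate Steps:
n = -145/271 (n = 145/(-271) = 145*(-1/271) = -145/271 ≈ -0.53506)
j(o, f) = -41318/271 (j(o, f) = (-160 - 1*(-7)) - 1*(-145/271) = (-160 + 7) + 145/271 = -153 + 145/271 = -41318/271)
(-159404 + 4215)/(j(-389, -247) + 229275) = (-159404 + 4215)/(-41318/271 + 229275) = -155189/62092207/271 = -155189*271/62092207 = -42056219/62092207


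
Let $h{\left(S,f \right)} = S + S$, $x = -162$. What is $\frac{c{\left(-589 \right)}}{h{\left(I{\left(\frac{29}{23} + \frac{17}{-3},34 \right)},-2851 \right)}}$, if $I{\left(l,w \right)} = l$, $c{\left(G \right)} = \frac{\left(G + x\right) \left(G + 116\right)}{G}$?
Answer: $\frac{24510387}{358112} \approx 68.443$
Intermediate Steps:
$c{\left(G \right)} = \frac{\left(-162 + G\right) \left(116 + G\right)}{G}$ ($c{\left(G \right)} = \frac{\left(G - 162\right) \left(G + 116\right)}{G} = \frac{\left(-162 + G\right) \left(116 + G\right)}{G}$)
$h{\left(S,f \right)} = 2 S$
$\frac{c{\left(-589 \right)}}{h{\left(I{\left(\frac{29}{23} + \frac{17}{-3},34 \right)},-2851 \right)}} = \frac{-46 - 589 - \frac{18792}{-589}}{2 \left(\frac{29}{23} + \frac{17}{-3}\right)} = \frac{-46 - 589 - - \frac{18792}{589}}{2 \left(29 \cdot \frac{1}{23} + 17 \left(- \frac{1}{3}\right)\right)} = \frac{-46 - 589 + \frac{18792}{589}}{2 \left(\frac{29}{23} - \frac{17}{3}\right)} = - \frac{355223}{589 \cdot 2 \left(- \frac{304}{69}\right)} = - \frac{355223}{589 \left(- \frac{608}{69}\right)} = \left(- \frac{355223}{589}\right) \left(- \frac{69}{608}\right) = \frac{24510387}{358112}$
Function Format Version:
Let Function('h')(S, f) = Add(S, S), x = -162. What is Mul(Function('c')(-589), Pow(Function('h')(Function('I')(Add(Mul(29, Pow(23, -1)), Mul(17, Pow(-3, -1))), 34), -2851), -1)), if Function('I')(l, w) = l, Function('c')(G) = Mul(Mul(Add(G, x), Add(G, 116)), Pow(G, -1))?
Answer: Rational(24510387, 358112) ≈ 68.443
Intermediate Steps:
Function('c')(G) = Mul(Pow(G, -1), Add(-162, G), Add(116, G)) (Function('c')(G) = Mul(Mul(Add(G, -162), Add(G, 116)), Pow(G, -1)) = Mul(Mul(Add(-162, G), Add(116, G)), Pow(G, -1)) = Mul(Pow(G, -1), Add(-162, G), Add(116, G)))
Function('h')(S, f) = Mul(2, S)
Mul(Function('c')(-589), Pow(Function('h')(Function('I')(Add(Mul(29, Pow(23, -1)), Mul(17, Pow(-3, -1))), 34), -2851), -1)) = Mul(Add(-46, -589, Mul(-18792, Pow(-589, -1))), Pow(Mul(2, Add(Mul(29, Pow(23, -1)), Mul(17, Pow(-3, -1)))), -1)) = Mul(Add(-46, -589, Mul(-18792, Rational(-1, 589))), Pow(Mul(2, Add(Mul(29, Rational(1, 23)), Mul(17, Rational(-1, 3)))), -1)) = Mul(Add(-46, -589, Rational(18792, 589)), Pow(Mul(2, Add(Rational(29, 23), Rational(-17, 3))), -1)) = Mul(Rational(-355223, 589), Pow(Mul(2, Rational(-304, 69)), -1)) = Mul(Rational(-355223, 589), Pow(Rational(-608, 69), -1)) = Mul(Rational(-355223, 589), Rational(-69, 608)) = Rational(24510387, 358112)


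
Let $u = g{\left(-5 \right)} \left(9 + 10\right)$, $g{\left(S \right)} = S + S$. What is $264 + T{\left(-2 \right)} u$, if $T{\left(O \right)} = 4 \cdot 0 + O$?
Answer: $644$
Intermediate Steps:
$T{\left(O \right)} = O$ ($T{\left(O \right)} = 0 + O = O$)
$g{\left(S \right)} = 2 S$
$u = -190$ ($u = 2 \left(-5\right) \left(9 + 10\right) = \left(-10\right) 19 = -190$)
$264 + T{\left(-2 \right)} u = 264 - -380 = 264 + 380 = 644$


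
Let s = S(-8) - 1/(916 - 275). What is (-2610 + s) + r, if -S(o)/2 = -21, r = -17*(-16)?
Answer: -1471737/641 ≈ -2296.0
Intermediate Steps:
r = 272
S(o) = 42 (S(o) = -2*(-21) = 42)
s = 26921/641 (s = 42 - 1/(916 - 275) = 42 - 1/641 = 26921/641 ≈ 41.998)
(-2610 + s) + r = (-2610 + 26921/641) + 272 = -1646089/641 + 272 = -1471737/641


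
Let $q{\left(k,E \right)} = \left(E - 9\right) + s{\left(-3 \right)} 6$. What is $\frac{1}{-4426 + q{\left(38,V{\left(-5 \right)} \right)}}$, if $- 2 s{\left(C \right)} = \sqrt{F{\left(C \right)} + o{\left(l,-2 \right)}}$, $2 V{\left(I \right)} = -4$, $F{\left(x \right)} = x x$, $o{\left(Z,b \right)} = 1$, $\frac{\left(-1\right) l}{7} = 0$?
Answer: $- \frac{493}{2187431} + \frac{\sqrt{10}}{6562293} \approx -0.0002249$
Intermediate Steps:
$l = 0$ ($l = \left(-7\right) 0 = 0$)
$F{\left(x \right)} = x^{2}$
$V{\left(I \right)} = -2$ ($V{\left(I \right)} = \frac{1}{2} \left(-4\right) = -2$)
$s{\left(C \right)} = - \frac{\sqrt{1 + C^{2}}}{2}$ ($s{\left(C \right)} = - \frac{\sqrt{C^{2} + 1}}{2} = - \frac{\sqrt{1 + C^{2}}}{2}$)
$q{\left(k,E \right)} = -9 + E - 3 \sqrt{10}$ ($q{\left(k,E \right)} = \left(E - 9\right) + - \frac{\sqrt{1 + \left(-3\right)^{2}}}{2} \cdot 6 = \left(E - 9\right) + - \frac{\sqrt{1 + 9}}{2} \cdot 6 = \left(-9 + E\right) + - \frac{\sqrt{10}}{2} \cdot 6 = \left(-9 + E\right) - 3 \sqrt{10} = -9 + E - 3 \sqrt{10}$)
$\frac{1}{-4426 + q{\left(38,V{\left(-5 \right)} \right)}} = \frac{1}{-4426 - \left(11 + 3 \sqrt{10}\right)} = \frac{1}{-4437 - 3 \sqrt{10}}$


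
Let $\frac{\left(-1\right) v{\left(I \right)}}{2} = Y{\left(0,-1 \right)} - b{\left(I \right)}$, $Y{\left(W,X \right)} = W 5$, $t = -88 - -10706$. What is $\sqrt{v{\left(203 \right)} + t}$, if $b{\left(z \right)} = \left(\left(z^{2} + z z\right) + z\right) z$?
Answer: $2 \sqrt{8388686} \approx 5792.6$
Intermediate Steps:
$b{\left(z \right)} = z \left(z + 2 z^{2}\right)$ ($b{\left(z \right)} = \left(\left(z^{2} + z^{2}\right) + z\right) z = \left(2 z^{2} + z\right) z = \left(z + 2 z^{2}\right) z = z \left(z + 2 z^{2}\right)$)
$t = 10618$ ($t = -88 + 10706 = 10618$)
$Y{\left(W,X \right)} = 5 W$
$v{\left(I \right)} = 2 I^{2} \left(1 + 2 I\right)$ ($v{\left(I \right)} = - 2 \left(5 \cdot 0 - I^{2} \left(1 + 2 I\right)\right) = - 2 \left(0 - I^{2} \left(1 + 2 I\right)\right) = - 2 \left(- I^{2} \left(1 + 2 I\right)\right) = 2 I^{2} \left(1 + 2 I\right)$)
$\sqrt{v{\left(203 \right)} + t} = \sqrt{203^{2} \left(2 + 4 \cdot 203\right) + 10618} = \sqrt{41209 \left(2 + 812\right) + 10618} = \sqrt{41209 \cdot 814 + 10618} = \sqrt{33544126 + 10618} = \sqrt{33554744} = 2 \sqrt{8388686}$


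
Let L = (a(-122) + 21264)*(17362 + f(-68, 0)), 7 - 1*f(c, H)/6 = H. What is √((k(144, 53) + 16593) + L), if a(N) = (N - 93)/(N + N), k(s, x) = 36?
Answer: 5*√55087264754/61 ≈ 19238.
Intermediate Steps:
f(c, H) = 42 - 6*H
a(N) = (-93 + N)/(2*N) (a(N) = (-93 + N)/((2*N)) = (-93 + N)*(1/(2*N)) = (-93 + N)/(2*N))
L = 22575733481/61 (L = ((½)*(-93 - 122)/(-122) + 21264)*(17362 + (42 - 6*0)) = ((½)*(-1/122)*(-215) + 21264)*(17362 + (42 + 0)) = (215/244 + 21264)*(17362 + 42) = (5188631/244)*17404 = 22575733481/61 ≈ 3.7009e+8)
√((k(144, 53) + 16593) + L) = √((36 + 16593) + 22575733481/61) = √(16629 + 22575733481/61) = √(22576747850/61) = 5*√55087264754/61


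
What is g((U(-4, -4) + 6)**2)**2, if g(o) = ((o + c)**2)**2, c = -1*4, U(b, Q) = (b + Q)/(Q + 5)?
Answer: 0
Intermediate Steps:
U(b, Q) = (Q + b)/(5 + Q)
c = -4
g(o) = (-4 + o)**4 (g(o) = ((o - 4)**2)**2 = ((-4 + o)**2)**2 = (-4 + o)**4)
g((U(-4, -4) + 6)**2)**2 = ((-4 + ((-4 - 4)/(5 - 4) + 6)**2)**4)**2 = ((-4 + (-8/1 + 6)**2)**4)**2 = ((-4 + (1*(-8) + 6)**2)**4)**2 = ((-4 + (-8 + 6)**2)**4)**2 = ((-4 + (-2)**2)**4)**2 = ((-4 + 4)**4)**2 = (0**4)**2 = 0**2 = 0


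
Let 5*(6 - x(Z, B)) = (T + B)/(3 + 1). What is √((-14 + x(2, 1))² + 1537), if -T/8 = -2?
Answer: √646129/20 ≈ 40.191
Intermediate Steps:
T = 16 (T = -8*(-2) = 16)
x(Z, B) = 26/5 - B/20 (x(Z, B) = 6 - (16 + B)/(5*(3 + 1)) = 6 - (16 + B)/(5*4) = 6 - (4 + B/4)/5 = 6 + (-⅘ - B/20) = 26/5 - B/20)
√((-14 + x(2, 1))² + 1537) = √((-14 + (26/5 - 1/20*1))² + 1537) = √((-14 + (26/5 - 1/20))² + 1537) = √((-14 + 103/20)² + 1537) = √((-177/20)² + 1537) = √(31329/400 + 1537) = √(646129/400) = √646129/20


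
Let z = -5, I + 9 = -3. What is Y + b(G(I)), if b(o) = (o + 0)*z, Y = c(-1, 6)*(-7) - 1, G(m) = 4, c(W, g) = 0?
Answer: -21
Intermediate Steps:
I = -12 (I = -9 - 3 = -12)
Y = -1 (Y = 0*(-7) - 1 = 0 - 1 = -1)
b(o) = -5*o (b(o) = (o + 0)*(-5) = o*(-5) = -5*o)
Y + b(G(I)) = -1 - 5*4 = -1 - 20 = -21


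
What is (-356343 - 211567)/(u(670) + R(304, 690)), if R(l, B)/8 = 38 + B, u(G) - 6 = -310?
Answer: -56791/552 ≈ -102.88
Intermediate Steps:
u(G) = -304 (u(G) = 6 - 310 = -304)
R(l, B) = 304 + 8*B (R(l, B) = 8*(38 + B) = 304 + 8*B)
(-356343 - 211567)/(u(670) + R(304, 690)) = (-356343 - 211567)/(-304 + (304 + 8*690)) = -567910/(-304 + (304 + 5520)) = -567910/(-304 + 5824) = -567910/5520 = -567910*1/5520 = -56791/552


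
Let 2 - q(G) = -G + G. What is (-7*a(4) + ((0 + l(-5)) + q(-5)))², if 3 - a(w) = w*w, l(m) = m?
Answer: 7744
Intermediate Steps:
a(w) = 3 - w² (a(w) = 3 - w*w = 3 - w²)
q(G) = 2 (q(G) = 2 - (-G + G) = 2 - 1*0 = 2 + 0 = 2)
(-7*a(4) + ((0 + l(-5)) + q(-5)))² = (-7*(3 - 1*4²) + ((0 - 5) + 2))² = (-7*(3 - 1*16) + (-5 + 2))² = (-7*(3 - 16) - 3)² = (-7*(-13) - 3)² = (91 - 3)² = 88² = 7744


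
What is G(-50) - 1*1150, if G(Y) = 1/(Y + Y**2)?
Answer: -2817499/2450 ≈ -1150.0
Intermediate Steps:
G(-50) - 1*1150 = 1/((-50)*(1 - 50)) - 1*1150 = -1/50/(-49) - 1150 = -1/50*(-1/49) - 1150 = 1/2450 - 1150 = -2817499/2450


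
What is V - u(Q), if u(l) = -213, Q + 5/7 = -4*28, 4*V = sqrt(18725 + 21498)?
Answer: 213 + sqrt(40223)/4 ≈ 263.14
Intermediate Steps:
V = sqrt(40223)/4 (V = sqrt(18725 + 21498)/4 = sqrt(40223)/4 ≈ 50.139)
Q = -789/7 (Q = -5/7 - 4*28 = -5/7 - 112 = -789/7 ≈ -112.71)
V - u(Q) = sqrt(40223)/4 - 1*(-213) = sqrt(40223)/4 + 213 = 213 + sqrt(40223)/4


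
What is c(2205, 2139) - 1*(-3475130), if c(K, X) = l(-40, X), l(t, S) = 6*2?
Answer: 3475142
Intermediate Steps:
l(t, S) = 12
c(K, X) = 12
c(2205, 2139) - 1*(-3475130) = 12 - 1*(-3475130) = 12 + 3475130 = 3475142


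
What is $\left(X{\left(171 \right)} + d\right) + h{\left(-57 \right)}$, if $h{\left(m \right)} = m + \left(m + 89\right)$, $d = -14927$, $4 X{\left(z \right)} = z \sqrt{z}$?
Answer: $-14952 + \frac{513 \sqrt{19}}{4} \approx -14393.0$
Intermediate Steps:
$X{\left(z \right)} = \frac{z^{\frac{3}{2}}}{4}$ ($X{\left(z \right)} = \frac{z \sqrt{z}}{4} = \frac{z^{\frac{3}{2}}}{4}$)
$h{\left(m \right)} = 89 + 2 m$ ($h{\left(m \right)} = m + \left(89 + m\right) = 89 + 2 m$)
$\left(X{\left(171 \right)} + d\right) + h{\left(-57 \right)} = \left(\frac{171^{\frac{3}{2}}}{4} - 14927\right) + \left(89 + 2 \left(-57\right)\right) = \left(\frac{513 \sqrt{19}}{4} - 14927\right) + \left(89 - 114\right) = \left(\frac{513 \sqrt{19}}{4} - 14927\right) - 25 = \left(-14927 + \frac{513 \sqrt{19}}{4}\right) - 25 = -14952 + \frac{513 \sqrt{19}}{4}$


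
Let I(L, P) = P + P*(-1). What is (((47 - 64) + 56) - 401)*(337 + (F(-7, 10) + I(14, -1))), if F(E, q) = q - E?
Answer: -128148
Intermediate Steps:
I(L, P) = 0 (I(L, P) = P - P = 0)
(((47 - 64) + 56) - 401)*(337 + (F(-7, 10) + I(14, -1))) = (((47 - 64) + 56) - 401)*(337 + ((10 - 1*(-7)) + 0)) = ((-17 + 56) - 401)*(337 + ((10 + 7) + 0)) = (39 - 401)*(337 + (17 + 0)) = -362*(337 + 17) = -362*354 = -128148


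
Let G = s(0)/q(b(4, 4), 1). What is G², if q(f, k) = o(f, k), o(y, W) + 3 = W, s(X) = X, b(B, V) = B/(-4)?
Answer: 0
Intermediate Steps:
b(B, V) = -B/4 (b(B, V) = B*(-¼) = -B/4)
o(y, W) = -3 + W
q(f, k) = -3 + k
G = 0 (G = 0/(-3 + 1) = 0/(-2) = -½*0 = 0)
G² = 0² = 0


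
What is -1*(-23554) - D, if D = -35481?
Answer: 59035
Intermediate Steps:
-1*(-23554) - D = -1*(-23554) - 1*(-35481) = 23554 + 35481 = 59035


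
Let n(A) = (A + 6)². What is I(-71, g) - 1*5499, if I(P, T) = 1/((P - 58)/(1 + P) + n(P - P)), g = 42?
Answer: -14566781/2649 ≈ -5499.0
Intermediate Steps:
n(A) = (6 + A)²
I(P, T) = 1/(36 + (-58 + P)/(1 + P)) (I(P, T) = 1/((P - 58)/(1 + P) + (6 + (P - P))²) = 1/((-58 + P)/(1 + P) + (6 + 0)²) = 1/((-58 + P)/(1 + P) + 6²) = 1/((-58 + P)/(1 + P) + 36) = 1/(36 + (-58 + P)/(1 + P)))
I(-71, g) - 1*5499 = (1 - 71)/(-22 + 37*(-71)) - 1*5499 = -70/(-22 - 2627) - 5499 = -70/(-2649) - 5499 = -1/2649*(-70) - 5499 = 70/2649 - 5499 = -14566781/2649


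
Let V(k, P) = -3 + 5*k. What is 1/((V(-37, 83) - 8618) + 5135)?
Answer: -1/3671 ≈ -0.00027241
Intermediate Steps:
1/((V(-37, 83) - 8618) + 5135) = 1/(((-3 + 5*(-37)) - 8618) + 5135) = 1/(((-3 - 185) - 8618) + 5135) = 1/((-188 - 8618) + 5135) = 1/(-8806 + 5135) = 1/(-3671) = -1/3671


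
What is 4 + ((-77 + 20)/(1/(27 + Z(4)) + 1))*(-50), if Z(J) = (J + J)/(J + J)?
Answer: 79916/29 ≈ 2755.7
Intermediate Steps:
Z(J) = 1 (Z(J) = (2*J)/((2*J)) = (2*J)*(1/(2*J)) = 1)
4 + ((-77 + 20)/(1/(27 + Z(4)) + 1))*(-50) = 4 + ((-77 + 20)/(1/(27 + 1) + 1))*(-50) = 4 - 57/(1/28 + 1)*(-50) = 4 - 57/29/28*(-50) = 4 - 57*28/29*(-50) = 4 - 1596/29*(-50) = 4 + 79800/29 = 79916/29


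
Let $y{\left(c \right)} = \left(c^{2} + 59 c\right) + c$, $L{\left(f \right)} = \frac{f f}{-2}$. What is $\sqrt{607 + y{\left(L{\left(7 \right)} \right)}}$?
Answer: $\frac{i \sqrt{1051}}{2} \approx 16.21 i$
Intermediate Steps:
$L{\left(f \right)} = - \frac{f^{2}}{2}$ ($L{\left(f \right)} = f^{2} \left(- \frac{1}{2}\right) = - \frac{f^{2}}{2}$)
$y{\left(c \right)} = c^{2} + 60 c$
$\sqrt{607 + y{\left(L{\left(7 \right)} \right)}} = \sqrt{607 + - \frac{7^{2}}{2} \left(60 - \frac{7^{2}}{2}\right)} = \sqrt{607 + \left(- \frac{1}{2}\right) 49 \left(60 - \frac{49}{2}\right)} = \sqrt{607 - \frac{49 \left(60 - \frac{49}{2}\right)}{2}} = \sqrt{607 - \frac{3479}{4}} = \sqrt{- \frac{1051}{4}} = \frac{i \sqrt{1051}}{2}$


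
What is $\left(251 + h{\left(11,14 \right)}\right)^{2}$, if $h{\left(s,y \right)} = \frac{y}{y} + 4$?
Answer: $65536$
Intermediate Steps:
$h{\left(s,y \right)} = 5$ ($h{\left(s,y \right)} = 1 + 4 = 5$)
$\left(251 + h{\left(11,14 \right)}\right)^{2} = \left(251 + 5\right)^{2} = 256^{2} = 65536$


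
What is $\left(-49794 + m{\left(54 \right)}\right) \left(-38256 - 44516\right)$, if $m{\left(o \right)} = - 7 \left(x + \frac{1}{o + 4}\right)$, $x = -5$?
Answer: $\frac{119441196194}{29} \approx 4.1187 \cdot 10^{9}$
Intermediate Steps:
$m{\left(o \right)} = 35 - \frac{7}{4 + o}$ ($m{\left(o \right)} = - 7 \left(-5 + \frac{1}{o + 4}\right) = - 7 \left(-5 + \frac{1}{4 + o}\right) = 35 - \frac{7}{4 + o}$)
$\left(-49794 + m{\left(54 \right)}\right) \left(-38256 - 44516\right) = \left(-49794 + \frac{7 \left(19 + 5 \cdot 54\right)}{4 + 54}\right) \left(-38256 - 44516\right) = \left(-49794 + \frac{7 \left(19 + 270\right)}{58}\right) \left(-82772\right) = \left(-49794 + 7 \cdot \frac{1}{58} \cdot 289\right) \left(-82772\right) = \left(-49794 + \frac{2023}{58}\right) \left(-82772\right) = \left(- \frac{2886029}{58}\right) \left(-82772\right) = \frac{119441196194}{29}$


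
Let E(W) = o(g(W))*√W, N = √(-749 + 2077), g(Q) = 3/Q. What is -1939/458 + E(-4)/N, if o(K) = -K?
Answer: -1939/458 + 3*I*√83/664 ≈ -4.2336 + 0.041162*I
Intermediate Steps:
N = 4*√83 (N = √1328 = 4*√83 ≈ 36.442)
E(W) = -3/√W (E(W) = (-3/W)*√W = -3/√W)
-1939/458 + E(-4)/N = -1939/458 + (-(-3)*I/2)/((4*√83)) = -1939*1/458 + (-(-3)*I/2)*(√83/332) = -1939/458 + (3*I/2)*(√83/332) = -1939/458 + 3*I*√83/664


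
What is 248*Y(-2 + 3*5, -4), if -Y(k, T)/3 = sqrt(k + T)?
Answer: -2232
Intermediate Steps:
Y(k, T) = -3*sqrt(T + k) (Y(k, T) = -3*sqrt(k + T) = -3*sqrt(T + k))
248*Y(-2 + 3*5, -4) = 248*(-3*sqrt(-4 + (-2 + 3*5))) = 248*(-3*sqrt(-4 + (-2 + 15))) = 248*(-3*sqrt(-4 + 13)) = 248*(-3*sqrt(9)) = 248*(-3*3) = 248*(-9) = -2232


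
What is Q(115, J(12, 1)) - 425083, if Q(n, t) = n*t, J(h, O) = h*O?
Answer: -423703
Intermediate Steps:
J(h, O) = O*h
Q(115, J(12, 1)) - 425083 = 115*(1*12) - 425083 = 115*12 - 425083 = 1380 - 425083 = -423703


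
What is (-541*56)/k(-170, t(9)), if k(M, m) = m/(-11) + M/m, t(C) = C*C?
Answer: 26993736/8431 ≈ 3201.7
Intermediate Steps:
t(C) = C**2
k(M, m) = -m/11 + M/m (k(M, m) = m*(-1/11) + M/m = -m/11 + M/m)
(-541*56)/k(-170, t(9)) = (-541*56)/(-1/11*9**2 - 170/(9**2)) = -30296/(-1/11*81 - 170/81) = -30296/(-81/11 - 170*1/81) = -30296/(-81/11 - 170/81) = -30296/(-8431/891) = -30296*(-891/8431) = 26993736/8431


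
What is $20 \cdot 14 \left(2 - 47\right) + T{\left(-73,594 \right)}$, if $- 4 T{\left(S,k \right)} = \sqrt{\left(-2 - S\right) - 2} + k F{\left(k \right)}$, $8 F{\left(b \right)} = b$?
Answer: $- \frac{189009}{8} - \frac{\sqrt{69}}{4} \approx -23628.0$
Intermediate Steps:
$F{\left(b \right)} = \frac{b}{8}$
$T{\left(S,k \right)} = - \frac{\sqrt{-4 - S}}{4} - \frac{k^{2}}{32}$ ($T{\left(S,k \right)} = - \frac{\sqrt{\left(-2 - S\right) - 2} + k \frac{k}{8}}{4} = - \frac{\sqrt{-4 - S} + \frac{k^{2}}{8}}{4} = - \frac{\sqrt{-4 - S}}{4} - \frac{k^{2}}{32}$)
$20 \cdot 14 \left(2 - 47\right) + T{\left(-73,594 \right)} = 20 \cdot 14 \left(2 - 47\right) - \left(\frac{88209}{8} + \frac{\sqrt{-4 - -73}}{4}\right) = 20 \cdot 14 \left(-45\right) - \left(\frac{88209}{8} + \frac{\sqrt{-4 + 73}}{4}\right) = 20 \left(-630\right) - \left(\frac{88209}{8} + \frac{\sqrt{69}}{4}\right) = -12600 - \left(\frac{88209}{8} + \frac{\sqrt{69}}{4}\right) = - \frac{189009}{8} - \frac{\sqrt{69}}{4}$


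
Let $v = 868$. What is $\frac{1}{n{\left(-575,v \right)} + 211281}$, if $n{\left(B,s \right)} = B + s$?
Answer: $\frac{1}{211574} \approx 4.7265 \cdot 10^{-6}$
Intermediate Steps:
$\frac{1}{n{\left(-575,v \right)} + 211281} = \frac{1}{\left(-575 + 868\right) + 211281} = \frac{1}{293 + 211281} = \frac{1}{211574}$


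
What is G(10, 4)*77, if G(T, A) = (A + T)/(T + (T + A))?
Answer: 539/12 ≈ 44.917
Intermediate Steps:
G(T, A) = (A + T)/(A + 2*T) (G(T, A) = (A + T)/(T + (A + T)) = (A + T)/(A + 2*T))
G(10, 4)*77 = ((4 + 10)/(4 + 2*10))*77 = (14/(4 + 20))*77 = (14/24)*77 = ((1/24)*14)*77 = (7/12)*77 = 539/12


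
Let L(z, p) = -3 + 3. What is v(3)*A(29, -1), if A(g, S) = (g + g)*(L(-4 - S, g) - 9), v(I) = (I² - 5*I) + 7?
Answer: -522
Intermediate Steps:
L(z, p) = 0
v(I) = 7 + I² - 5*I
A(g, S) = -18*g (A(g, S) = (g + g)*(0 - 9) = (2*g)*(-9) = -18*g)
v(3)*A(29, -1) = (7 + 3² - 5*3)*(-18*29) = (7 + 9 - 15)*(-522) = 1*(-522) = -522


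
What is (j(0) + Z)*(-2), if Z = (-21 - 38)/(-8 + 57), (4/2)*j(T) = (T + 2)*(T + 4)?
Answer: -274/49 ≈ -5.5918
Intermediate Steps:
j(T) = (2 + T)*(4 + T)/2 (j(T) = ((T + 2)*(T + 4))/2 = ((2 + T)*(4 + T))/2 = (2 + T)*(4 + T)/2)
Z = -59/49 ≈ -1.2041
(j(0) + Z)*(-2) = ((4 + (½)*0² + 3*0) - 59/49)*(-2) = ((4 + (½)*0 + 0) - 59/49)*(-2) = ((4 + 0 + 0) - 59/49)*(-2) = (4 - 59/49)*(-2) = (137/49)*(-2) = -274/49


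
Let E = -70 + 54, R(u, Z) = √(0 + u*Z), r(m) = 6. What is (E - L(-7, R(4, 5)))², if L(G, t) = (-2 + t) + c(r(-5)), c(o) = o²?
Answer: 2520 + 200*√5 ≈ 2967.2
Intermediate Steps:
R(u, Z) = √(Z*u) (R(u, Z) = √(0 + Z*u) = √(Z*u))
L(G, t) = 34 + t (L(G, t) = (-2 + t) + 6² = (-2 + t) + 36 = 34 + t)
E = -16
(E - L(-7, R(4, 5)))² = (-16 - (34 + √(5*4)))² = (-16 - (34 + √20))² = (-16 - (34 + 2*√5))² = (-16 + (-34 - 2*√5))² = (-50 - 2*√5)²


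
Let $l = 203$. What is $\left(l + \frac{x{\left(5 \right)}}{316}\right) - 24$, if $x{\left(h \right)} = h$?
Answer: $\frac{56569}{316} \approx 179.02$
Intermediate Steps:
$\left(l + \frac{x{\left(5 \right)}}{316}\right) - 24 = \left(203 + \frac{5}{316}\right) - 24 = \frac{64153}{316} - 24 = \frac{56569}{316}$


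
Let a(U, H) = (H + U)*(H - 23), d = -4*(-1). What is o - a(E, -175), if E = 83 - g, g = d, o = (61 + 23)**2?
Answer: -11952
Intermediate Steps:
d = 4
o = 7056 (o = 84**2 = 7056)
g = 4
E = 79 (E = 83 - 1*4 = 83 - 4 = 79)
a(U, H) = (-23 + H)*(H + U) (a(U, H) = (H + U)*(-23 + H) = (-23 + H)*(H + U))
o - a(E, -175) = 7056 - ((-175)**2 - 23*(-175) - 23*79 - 175*79) = 7056 - (30625 + 4025 - 1817 - 13825) = 7056 - 1*19008 = 7056 - 19008 = -11952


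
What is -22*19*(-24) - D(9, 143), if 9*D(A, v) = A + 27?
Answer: 10028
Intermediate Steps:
D(A, v) = 3 + A/9 (D(A, v) = (A + 27)/9 = (27 + A)/9 = 3 + A/9)
-22*19*(-24) - D(9, 143) = -22*19*(-24) - (3 + (1/9)*9) = -418*(-24) - (3 + 1) = 10032 - 1*4 = 10032 - 4 = 10028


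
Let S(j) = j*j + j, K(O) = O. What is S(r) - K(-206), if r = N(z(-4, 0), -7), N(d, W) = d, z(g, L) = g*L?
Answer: 206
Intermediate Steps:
z(g, L) = L*g
r = 0 (r = 0*(-4) = 0)
S(j) = j + j² (S(j) = j² + j = j + j²)
S(r) - K(-206) = 0*(1 + 0) - 1*(-206) = 0*1 + 206 = 0 + 206 = 206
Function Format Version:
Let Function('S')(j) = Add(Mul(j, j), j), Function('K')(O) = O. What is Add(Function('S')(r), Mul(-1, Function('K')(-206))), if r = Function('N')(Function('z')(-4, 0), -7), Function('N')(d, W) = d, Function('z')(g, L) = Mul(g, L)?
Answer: 206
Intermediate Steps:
Function('z')(g, L) = Mul(L, g)
r = 0 (r = Mul(0, -4) = 0)
Function('S')(j) = Add(j, Pow(j, 2)) (Function('S')(j) = Add(Pow(j, 2), j) = Add(j, Pow(j, 2)))
Add(Function('S')(r), Mul(-1, Function('K')(-206))) = Add(Mul(0, Add(1, 0)), Mul(-1, -206)) = Add(Mul(0, 1), 206) = Add(0, 206) = 206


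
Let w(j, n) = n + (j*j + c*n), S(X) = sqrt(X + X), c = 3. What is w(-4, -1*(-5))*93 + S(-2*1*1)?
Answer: 3348 + 2*I ≈ 3348.0 + 2.0*I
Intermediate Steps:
S(X) = sqrt(2)*sqrt(X) (S(X) = sqrt(2*X) = sqrt(2)*sqrt(X))
w(j, n) = j**2 + 4*n (w(j, n) = n + (j*j + 3*n) = n + (j**2 + 3*n) = j**2 + 4*n)
w(-4, -1*(-5))*93 + S(-2*1*1) = ((-4)**2 + 4*(-1*(-5)))*93 + sqrt(2)*sqrt(-2*1*1) = (16 + 4*5)*93 + sqrt(2)*sqrt(-2*1) = (16 + 20)*93 + sqrt(2)*sqrt(-2) = 36*93 + sqrt(2)*(I*sqrt(2)) = 3348 + 2*I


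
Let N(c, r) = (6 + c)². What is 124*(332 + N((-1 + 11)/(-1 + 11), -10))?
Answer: 47244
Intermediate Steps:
124*(332 + N((-1 + 11)/(-1 + 11), -10)) = 124*(332 + (6 + (-1 + 11)/(-1 + 11))²) = 124*(332 + (6 + 10/10)²) = 124*(332 + (6 + 10*(⅒))²) = 124*(332 + (6 + 1)²) = 124*(332 + 7²) = 124*(332 + 49) = 124*381 = 47244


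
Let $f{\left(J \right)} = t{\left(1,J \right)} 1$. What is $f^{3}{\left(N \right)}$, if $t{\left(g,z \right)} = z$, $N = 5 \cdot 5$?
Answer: $15625$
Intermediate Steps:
$N = 25$
$f{\left(J \right)} = J$ ($f{\left(J \right)} = J 1 = J$)
$f^{3}{\left(N \right)} = 25^{3} = 15625$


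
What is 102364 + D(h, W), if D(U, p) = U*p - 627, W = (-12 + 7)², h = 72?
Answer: 103537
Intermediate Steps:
W = 25 (W = (-5)² = 25)
D(U, p) = -627 + U*p
102364 + D(h, W) = 102364 + (-627 + 72*25) = 102364 + (-627 + 1800) = 102364 + 1173 = 103537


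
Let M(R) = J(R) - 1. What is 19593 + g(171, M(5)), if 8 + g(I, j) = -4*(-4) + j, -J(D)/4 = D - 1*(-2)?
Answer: 19572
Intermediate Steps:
J(D) = -8 - 4*D (J(D) = -4*(D - 1*(-2)) = -4*(D + 2) = -4*(2 + D) = -8 - 4*D)
M(R) = -9 - 4*R (M(R) = (-8 - 4*R) - 1 = -9 - 4*R)
g(I, j) = 8 + j (g(I, j) = -8 + (-4*(-4) + j) = -8 + (16 + j) = 8 + j)
19593 + g(171, M(5)) = 19593 + (8 + (-9 - 4*5)) = 19593 + (8 + (-9 - 20)) = 19593 + (8 - 29) = 19593 - 21 = 19572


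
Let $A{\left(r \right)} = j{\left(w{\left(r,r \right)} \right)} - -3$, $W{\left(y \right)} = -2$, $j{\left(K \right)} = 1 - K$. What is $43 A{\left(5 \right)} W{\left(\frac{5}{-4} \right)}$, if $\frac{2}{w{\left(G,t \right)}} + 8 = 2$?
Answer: $- \frac{1118}{3} \approx -372.67$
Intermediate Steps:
$w{\left(G,t \right)} = - \frac{1}{3}$ ($w{\left(G,t \right)} = \frac{2}{-8 + 2} = \frac{2}{-6} = 2 \left(- \frac{1}{6}\right) = - \frac{1}{3}$)
$A{\left(r \right)} = \frac{13}{3}$ ($A{\left(r \right)} = \left(1 - - \frac{1}{3}\right) - -3 = \left(1 + \frac{1}{3}\right) + 3 = \frac{4}{3} + 3 = \frac{13}{3}$)
$43 A{\left(5 \right)} W{\left(\frac{5}{-4} \right)} = 43 \cdot \frac{13}{3} \left(-2\right) = \frac{559}{3} \left(-2\right) = - \frac{1118}{3}$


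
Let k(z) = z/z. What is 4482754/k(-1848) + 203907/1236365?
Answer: 5542320353117/1236365 ≈ 4.4828e+6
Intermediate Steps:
k(z) = 1
4482754/k(-1848) + 203907/1236365 = 4482754/1 + 203907/1236365 = 4482754*1 + 203907*(1/1236365) = 4482754 + 203907/1236365 = 5542320353117/1236365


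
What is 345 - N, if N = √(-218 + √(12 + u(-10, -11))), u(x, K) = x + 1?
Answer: 345 - √(-218 + √3) ≈ 345.0 - 14.706*I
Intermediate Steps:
u(x, K) = 1 + x
N = √(-218 + √3) (N = √(-218 + √(12 + (1 - 10))) = √(-218 + √(12 - 9)) = √(-218 + √3) ≈ 14.706*I)
345 - N = 345 - √(-218 + √3)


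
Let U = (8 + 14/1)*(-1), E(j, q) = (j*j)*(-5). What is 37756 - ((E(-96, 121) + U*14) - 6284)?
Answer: 90428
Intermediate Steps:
E(j, q) = -5*j² (E(j, q) = j²*(-5) = -5*j²)
U = -22 (U = (8 + 14*1)*(-1) = (8 + 14)*(-1) = 22*(-1) = -22)
37756 - ((E(-96, 121) + U*14) - 6284) = 37756 - ((-5*(-96)² - 22*14) - 6284) = 37756 - ((-5*9216 - 308) - 6284) = 37756 - ((-46080 - 308) - 6284) = 37756 - (-46388 - 6284) = 37756 - 1*(-52672) = 37756 + 52672 = 90428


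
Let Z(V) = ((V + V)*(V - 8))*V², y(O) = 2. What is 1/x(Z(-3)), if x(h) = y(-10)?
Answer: ½ ≈ 0.50000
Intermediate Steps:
Z(V) = 2*V³*(-8 + V) (Z(V) = ((2*V)*(-8 + V))*V² = (2*V*(-8 + V))*V² = 2*V³*(-8 + V))
x(h) = 2
1/x(Z(-3)) = 1/2 = ½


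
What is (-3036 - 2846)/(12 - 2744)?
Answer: 2941/1366 ≈ 2.1530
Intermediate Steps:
(-3036 - 2846)/(12 - 2744) = -5882/(-2732) = -5882*(-1/2732) = 2941/1366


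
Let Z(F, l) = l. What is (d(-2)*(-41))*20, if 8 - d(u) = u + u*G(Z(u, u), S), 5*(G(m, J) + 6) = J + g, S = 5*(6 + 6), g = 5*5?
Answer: -26240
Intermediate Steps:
g = 25
S = 60 (S = 5*12 = 60)
G(m, J) = -1 + J/5 (G(m, J) = -6 + (J + 25)/5 = -6 + (25 + J)/5 = -6 + (5 + J/5) = -1 + J/5)
d(u) = 8 - 12*u (d(u) = 8 - (u + u*(-1 + (⅕)*60)) = 8 - (u + u*(-1 + 12)) = 8 - (u + u*11) = 8 - (u + 11*u) = 8 - 12*u)
(d(-2)*(-41))*20 = ((8 - 12*(-2))*(-41))*20 = ((8 + 24)*(-41))*20 = (32*(-41))*20 = -1312*20 = -26240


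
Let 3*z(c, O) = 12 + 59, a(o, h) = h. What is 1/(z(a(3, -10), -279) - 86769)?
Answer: -3/260236 ≈ -1.1528e-5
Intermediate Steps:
z(c, O) = 71/3 (z(c, O) = (12 + 59)/3 = (1/3)*71 = 71/3)
1/(z(a(3, -10), -279) - 86769) = 1/(71/3 - 86769) = 1/(-260236/3) = -3/260236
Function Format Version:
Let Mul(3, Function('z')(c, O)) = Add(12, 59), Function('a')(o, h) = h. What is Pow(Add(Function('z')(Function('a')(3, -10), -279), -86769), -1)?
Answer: Rational(-3, 260236) ≈ -1.1528e-5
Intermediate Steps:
Function('z')(c, O) = Rational(71, 3) (Function('z')(c, O) = Mul(Rational(1, 3), Add(12, 59)) = Mul(Rational(1, 3), 71) = Rational(71, 3))
Pow(Add(Function('z')(Function('a')(3, -10), -279), -86769), -1) = Pow(Add(Rational(71, 3), -86769), -1) = Pow(Rational(-260236, 3), -1) = Rational(-3, 260236)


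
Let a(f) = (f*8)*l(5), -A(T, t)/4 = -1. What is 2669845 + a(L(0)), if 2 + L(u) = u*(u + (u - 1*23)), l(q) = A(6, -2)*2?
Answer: 2669717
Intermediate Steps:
A(T, t) = 4 (A(T, t) = -4*(-1) = 4)
l(q) = 8 (l(q) = 4*2 = 8)
L(u) = -2 + u*(-23 + 2*u) (L(u) = -2 + u*(u + (u - 1*23)) = -2 + u*(u + (u - 23)) = -2 + u*(u + (-23 + u)) = -2 + u*(-23 + 2*u))
a(f) = 64*f (a(f) = (f*8)*8 = (8*f)*8 = 64*f)
2669845 + a(L(0)) = 2669845 + 64*(-2 - 23*0 + 2*0²) = 2669845 + 64*(-2 + 0 + 2*0) = 2669845 + 64*(-2 + 0 + 0) = 2669845 + 64*(-2) = 2669845 - 128 = 2669717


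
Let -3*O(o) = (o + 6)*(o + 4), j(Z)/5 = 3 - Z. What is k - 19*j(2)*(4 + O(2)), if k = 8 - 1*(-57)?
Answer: 1205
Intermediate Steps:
j(Z) = 15 - 5*Z (j(Z) = 5*(3 - Z) = 15 - 5*Z)
k = 65 (k = 8 + 57 = 65)
O(o) = -(4 + o)*(6 + o)/3 (O(o) = -(o + 6)*(o + 4)/3 = -(6 + o)*(4 + o)/3 = -(4 + o)*(6 + o)/3)
k - 19*j(2)*(4 + O(2)) = 65 - 19*(15 - 5*2)*(4 + (-8 - 10/3*2 - ⅓*2²)) = 65 - 19*(15 - 10)*(4 + (-8 - 20/3 - ⅓*4)) = 65 - 95*(4 + (-8 - 20/3 - 4/3)) = 65 - 95*(4 - 16) = 65 - 95*(-12) = 65 - 19*(-60) = 65 + 1140 = 1205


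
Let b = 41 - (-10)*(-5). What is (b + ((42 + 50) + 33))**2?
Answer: 13456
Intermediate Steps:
b = -9 (b = 41 - 1*50 = 41 - 50 = -9)
(b + ((42 + 50) + 33))**2 = (-9 + ((42 + 50) + 33))**2 = (-9 + (92 + 33))**2 = (-9 + 125)**2 = 116**2 = 13456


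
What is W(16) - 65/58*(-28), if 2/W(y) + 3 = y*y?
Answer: 230288/7337 ≈ 31.387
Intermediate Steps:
W(y) = 2/(-3 + y²) (W(y) = 2/(-3 + y*y) = 2/(-3 + y²))
W(16) - 65/58*(-28) = 2/(-3 + 16²) - 65/58*(-28) = 2/(-3 + 256) - 65*1/58*(-28) = 2/253 - 65/58*(-28) = 2*(1/253) + 910/29 = 2/253 + 910/29 = 230288/7337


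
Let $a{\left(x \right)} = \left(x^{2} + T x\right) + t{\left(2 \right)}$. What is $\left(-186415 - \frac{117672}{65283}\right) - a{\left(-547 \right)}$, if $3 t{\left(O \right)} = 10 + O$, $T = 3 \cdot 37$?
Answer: $- \frac{9246527495}{21761} \approx -4.2491 \cdot 10^{5}$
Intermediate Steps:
$T = 111$
$t{\left(O \right)} = \frac{10}{3} + \frac{O}{3}$ ($t{\left(O \right)} = \frac{10 + O}{3} = \frac{10}{3} + \frac{O}{3}$)
$a{\left(x \right)} = 4 + x^{2} + 111 x$ ($a{\left(x \right)} = \left(x^{2} + 111 x\right) + \left(\frac{10}{3} + \frac{1}{3} \cdot 2\right) = \left(x^{2} + 111 x\right) + \left(\frac{10}{3} + \frac{2}{3}\right) = \left(x^{2} + 111 x\right) + 4 = 4 + x^{2} + 111 x$)
$\left(-186415 - \frac{117672}{65283}\right) - a{\left(-547 \right)} = \left(-186415 - \frac{117672}{65283}\right) - \left(4 + \left(-547\right)^{2} + 111 \left(-547\right)\right) = \left(-186415 - 117672 \cdot \frac{1}{65283}\right) - \left(4 + 299209 - 60717\right) = \left(-186415 - \frac{39224}{21761}\right) - 238496 = - \frac{4056616039}{21761} - 238496 = - \frac{9246527495}{21761}$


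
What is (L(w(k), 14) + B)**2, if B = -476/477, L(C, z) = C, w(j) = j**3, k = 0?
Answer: 226576/227529 ≈ 0.99581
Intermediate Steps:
B = -476/477 (B = -476*1/477 = -476/477 ≈ -0.99790)
(L(w(k), 14) + B)**2 = (0**3 - 476/477)**2 = (0 - 476/477)**2 = (-476/477)**2 = 226576/227529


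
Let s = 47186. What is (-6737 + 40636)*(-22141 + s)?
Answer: 849000455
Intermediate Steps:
(-6737 + 40636)*(-22141 + s) = (-6737 + 40636)*(-22141 + 47186) = 33899*25045 = 849000455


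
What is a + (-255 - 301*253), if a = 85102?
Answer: 8694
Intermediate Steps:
a + (-255 - 301*253) = 85102 + (-255 - 301*253) = 85102 + (-255 - 76153) = 85102 - 76408 = 8694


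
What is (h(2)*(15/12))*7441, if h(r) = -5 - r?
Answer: -260435/4 ≈ -65109.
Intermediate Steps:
(h(2)*(15/12))*7441 = ((-5 - 1*2)*(15/12))*7441 = ((-5 - 2)*(15*(1/12)))*7441 = -7*5/4*7441 = -35/4*7441 = -260435/4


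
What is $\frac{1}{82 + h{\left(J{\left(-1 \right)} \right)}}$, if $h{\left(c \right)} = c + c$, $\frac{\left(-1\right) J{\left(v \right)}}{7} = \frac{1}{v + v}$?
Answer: $\frac{1}{89} \approx 0.011236$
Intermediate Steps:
$J{\left(v \right)} = - \frac{7}{2 v}$ ($J{\left(v \right)} = - \frac{7}{v + v} = - \frac{7}{2 v}$)
$h{\left(c \right)} = 2 c$
$\frac{1}{82 + h{\left(J{\left(-1 \right)} \right)}} = \frac{1}{82 + 2 \left(- \frac{7}{2 \left(-1\right)}\right)} = \frac{1}{82 + 2 \left(\left(- \frac{7}{2}\right) \left(-1\right)\right)} = \frac{1}{82 + 2 \cdot \frac{7}{2}} = \frac{1}{82 + 7} = \frac{1}{89}$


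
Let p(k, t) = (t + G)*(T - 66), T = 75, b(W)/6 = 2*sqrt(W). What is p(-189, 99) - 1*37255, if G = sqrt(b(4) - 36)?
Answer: -36364 + 18*I*sqrt(3) ≈ -36364.0 + 31.177*I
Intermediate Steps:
b(W) = 12*sqrt(W) (b(W) = 6*(2*sqrt(W)) = 12*sqrt(W))
G = 2*I*sqrt(3) (G = sqrt(12*sqrt(4) - 36) = sqrt(12*2 - 36) = sqrt(24 - 36) = sqrt(-12) = 2*I*sqrt(3) ≈ 3.4641*I)
p(k, t) = 9*t + 18*I*sqrt(3) (p(k, t) = (t + 2*I*sqrt(3))*(75 - 66) = (t + 2*I*sqrt(3))*9 = 9*t + 18*I*sqrt(3))
p(-189, 99) - 1*37255 = (9*99 + 18*I*sqrt(3)) - 1*37255 = (891 + 18*I*sqrt(3)) - 37255 = -36364 + 18*I*sqrt(3)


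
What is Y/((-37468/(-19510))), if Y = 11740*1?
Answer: 57261850/9367 ≈ 6113.1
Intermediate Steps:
Y = 11740
Y/((-37468/(-19510))) = 11740/((-37468/(-19510))) = 11740/((-37468*(-1/19510))) = 11740/(18734/9755) = 11740*(9755/18734) = 57261850/9367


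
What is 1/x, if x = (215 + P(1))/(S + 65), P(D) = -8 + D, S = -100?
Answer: -35/208 ≈ -0.16827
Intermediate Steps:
x = -208/35 (x = (215 + (-8 + 1))/(-100 + 65) = (215 - 7)/(-35) = 208*(-1/35) = -208/35 ≈ -5.9429)
1/x = 1/(-208/35) = -35/208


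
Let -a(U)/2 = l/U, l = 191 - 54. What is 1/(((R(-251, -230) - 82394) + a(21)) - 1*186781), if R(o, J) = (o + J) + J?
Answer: -21/5667880 ≈ -3.7051e-6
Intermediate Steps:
l = 137
a(U) = -274/U
R(o, J) = o + 2*J (R(o, J) = (J + o) + J = o + 2*J)
1/(((R(-251, -230) - 82394) + a(21)) - 1*186781) = 1/((((-251 + 2*(-230)) - 82394) - 274/21) - 1*186781) = 1/((((-251 - 460) - 82394) - 274*1/21) - 186781) = 1/(((-711 - 82394) - 274/21) - 186781) = 1/((-83105 - 274/21) - 186781) = 1/(-1745479/21 - 186781) = 1/(-5667880/21) = -21/5667880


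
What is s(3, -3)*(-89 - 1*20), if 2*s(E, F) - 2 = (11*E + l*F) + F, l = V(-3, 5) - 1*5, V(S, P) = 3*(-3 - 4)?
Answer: -5995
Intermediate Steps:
V(S, P) = -21 (V(S, P) = 3*(-7) = -21)
l = -26 (l = -21 - 1*5 = -21 - 5 = -26)
s(E, F) = 1 - 25*F/2 + 11*E/2 (s(E, F) = 1 + ((11*E - 26*F) + F)/2 = 1 + ((-26*F + 11*E) + F)/2 = 1 + (-25*F + 11*E)/2 = 1 + (-25*F/2 + 11*E/2) = 1 - 25*F/2 + 11*E/2)
s(3, -3)*(-89 - 1*20) = (1 - 25/2*(-3) + (11/2)*3)*(-89 - 1*20) = (1 + 75/2 + 33/2)*(-89 - 20) = 55*(-109) = -5995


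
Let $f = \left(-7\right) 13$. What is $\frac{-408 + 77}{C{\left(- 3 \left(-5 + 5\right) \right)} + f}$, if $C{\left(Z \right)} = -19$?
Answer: $\frac{331}{110} \approx 3.0091$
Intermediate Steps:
$f = -91$
$\frac{-408 + 77}{C{\left(- 3 \left(-5 + 5\right) \right)} + f} = \frac{-408 + 77}{-19 - 91} = - \frac{331}{-110} = \left(-331\right) \left(- \frac{1}{110}\right) = \frac{331}{110}$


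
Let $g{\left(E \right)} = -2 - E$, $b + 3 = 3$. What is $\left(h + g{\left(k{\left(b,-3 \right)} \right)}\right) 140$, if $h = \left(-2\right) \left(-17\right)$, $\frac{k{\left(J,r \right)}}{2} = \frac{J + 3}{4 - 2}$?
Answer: $4060$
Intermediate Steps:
$b = 0$ ($b = -3 + 3 = 0$)
$k{\left(J,r \right)} = 3 + J$ ($k{\left(J,r \right)} = 2 \frac{J + 3}{4 - 2} = 2 \frac{3 + J}{2} = 2 \left(3 + J\right) \frac{1}{2} = 2 \left(\frac{3}{2} + \frac{J}{2}\right) = 3 + J$)
$h = 34$
$\left(h + g{\left(k{\left(b,-3 \right)} \right)}\right) 140 = \left(34 - 5\right) 140 = 29 \cdot 140 = 4060$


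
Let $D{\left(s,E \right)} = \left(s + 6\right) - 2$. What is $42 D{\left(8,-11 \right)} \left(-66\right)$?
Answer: $-33264$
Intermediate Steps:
$D{\left(s,E \right)} = 4 + s$ ($D{\left(s,E \right)} = \left(6 + s\right) - 2 = 4 + s$)
$42 D{\left(8,-11 \right)} \left(-66\right) = 42 \left(4 + 8\right) \left(-66\right) = 42 \cdot 12 \left(-66\right) = 504 \left(-66\right) = -33264$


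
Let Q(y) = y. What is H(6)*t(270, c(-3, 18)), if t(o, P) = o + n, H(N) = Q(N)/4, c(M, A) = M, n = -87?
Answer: 549/2 ≈ 274.50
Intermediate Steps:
H(N) = N/4
t(o, P) = -87 + o (t(o, P) = o - 87 = -87 + o)
H(6)*t(270, c(-3, 18)) = ((1/4)*6)*(-87 + 270) = (3/2)*183 = 549/2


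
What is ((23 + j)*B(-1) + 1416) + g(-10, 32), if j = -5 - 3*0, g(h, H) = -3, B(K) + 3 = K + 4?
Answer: 1413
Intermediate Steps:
B(K) = 1 + K (B(K) = -3 + (K + 4) = -3 + (4 + K) = 1 + K)
j = -5 (j = -5 + 0 = -5)
((23 + j)*B(-1) + 1416) + g(-10, 32) = ((23 - 5)*(1 - 1) + 1416) - 3 = (18*0 + 1416) - 3 = (0 + 1416) - 3 = 1416 - 3 = 1413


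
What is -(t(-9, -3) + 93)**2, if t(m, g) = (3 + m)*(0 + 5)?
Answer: -3969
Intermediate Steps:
t(m, g) = 15 + 5*m (t(m, g) = (3 + m)*5 = 15 + 5*m)
-(t(-9, -3) + 93)**2 = -((15 + 5*(-9)) + 93)**2 = -((15 - 45) + 93)**2 = -(-30 + 93)**2 = -1*63**2 = -1*3969 = -3969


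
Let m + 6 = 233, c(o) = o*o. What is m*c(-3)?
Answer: 2043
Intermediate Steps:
c(o) = o²
m = 227 (m = -6 + 233 = 227)
m*c(-3) = 227*(-3)² = 227*9 = 2043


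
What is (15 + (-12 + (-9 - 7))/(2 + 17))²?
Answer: 66049/361 ≈ 182.96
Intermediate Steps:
(15 + (-12 + (-9 - 7))/(2 + 17))² = (15 + (-12 - 16)/19)² = (15 - 28*1/19)² = (15 - 28/19)² = (257/19)² = 66049/361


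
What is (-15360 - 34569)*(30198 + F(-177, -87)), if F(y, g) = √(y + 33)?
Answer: -1507755942 - 599148*I ≈ -1.5078e+9 - 5.9915e+5*I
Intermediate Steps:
F(y, g) = √(33 + y)
(-15360 - 34569)*(30198 + F(-177, -87)) = (-15360 - 34569)*(30198 + √(33 - 177)) = -49929*(30198 + √(-144)) = -49929*(30198 + 12*I) = -1507755942 - 599148*I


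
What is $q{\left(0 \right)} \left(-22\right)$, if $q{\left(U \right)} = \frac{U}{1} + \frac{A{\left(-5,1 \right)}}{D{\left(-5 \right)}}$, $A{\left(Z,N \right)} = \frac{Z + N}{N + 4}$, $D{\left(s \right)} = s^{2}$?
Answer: $\frac{88}{125} \approx 0.704$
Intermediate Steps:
$A{\left(Z,N \right)} = \frac{N + Z}{4 + N}$
$q{\left(U \right)} = - \frac{4}{125} + U$ ($q{\left(U \right)} = \frac{U}{1} + \frac{\frac{1}{4 + 1} \left(1 - 5\right)}{\left(-5\right)^{2}} = U 1 + \frac{\frac{1}{5} \left(-4\right)}{25} = U + \frac{1}{5} \left(-4\right) \frac{1}{25} = U - \frac{4}{125} = - \frac{4}{125} + U$)
$q{\left(0 \right)} \left(-22\right) = \left(- \frac{4}{125} + 0\right) \left(-22\right) = \left(- \frac{4}{125}\right) \left(-22\right) = \frac{88}{125}$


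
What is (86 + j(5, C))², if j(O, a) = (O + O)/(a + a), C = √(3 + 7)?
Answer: (172 + √10)²/4 ≈ 7670.5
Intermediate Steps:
C = √10 ≈ 3.1623
j(O, a) = O/a (j(O, a) = (2*O)/((2*a)) = (2*O)*(1/(2*a)) = O/a)
(86 + j(5, C))² = (86 + 5/(√10))² = (86 + 5*(√10/10))² = (86 + √10/2)²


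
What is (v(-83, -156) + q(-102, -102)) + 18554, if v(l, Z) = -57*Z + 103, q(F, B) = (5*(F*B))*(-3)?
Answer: -128511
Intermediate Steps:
q(F, B) = -15*B*F (q(F, B) = (5*(B*F))*(-3) = (5*B*F)*(-3) = -15*B*F)
v(l, Z) = 103 - 57*Z
(v(-83, -156) + q(-102, -102)) + 18554 = ((103 - 57*(-156)) - 15*(-102)*(-102)) + 18554 = ((103 + 8892) - 156060) + 18554 = (8995 - 156060) + 18554 = -147065 + 18554 = -128511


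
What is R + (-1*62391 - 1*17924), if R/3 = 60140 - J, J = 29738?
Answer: 10891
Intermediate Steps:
R = 91206 (R = 3*(60140 - 1*29738) = 3*(60140 - 29738) = 3*30402 = 91206)
R + (-1*62391 - 1*17924) = 91206 + (-1*62391 - 1*17924) = 91206 + (-62391 - 17924) = 91206 - 80315 = 10891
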